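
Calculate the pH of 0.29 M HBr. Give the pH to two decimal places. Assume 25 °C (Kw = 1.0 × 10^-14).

HBr is a strong acid and dissociates completely, so [H+] = 0.29 M.
pH = -log(0.29) = 0.54

pH = 0.54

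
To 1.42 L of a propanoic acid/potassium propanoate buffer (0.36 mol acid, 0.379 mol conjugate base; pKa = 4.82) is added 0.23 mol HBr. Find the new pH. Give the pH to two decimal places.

pH = 4.22

After neutralization: n(CH3CH2COOH) = 0.59 mol, n(CH3CH2COO-) = 0.149 mol.
Henderson–Hasselbalch with mole ratio 0.149/0.59: pH = 4.82 + (-0.598)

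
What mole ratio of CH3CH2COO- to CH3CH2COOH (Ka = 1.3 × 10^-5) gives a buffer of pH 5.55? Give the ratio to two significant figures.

pKa = -log(1.3 × 10^-5) = 4.886
pH = pKa + log(r) ⇒ log(r) = 5.55 − 4.886 = +0.664
r = [CH3CH2COO-]/[CH3CH2COOH] = 10^(+0.664) = 4.61

ratio = 4.6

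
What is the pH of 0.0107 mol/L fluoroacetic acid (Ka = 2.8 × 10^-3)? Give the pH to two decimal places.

FCH2COOH ⇌ FCH2COO- + H+
Ka = [H+]²/(0.0107 − [H+]) = 2.8 × 10^-3
The 5% rule fails; solving [H+]² + Ka·[H+] − Ka·C₀ = 0 exactly:
[H+] = (−Ka + √(Ka² + 4·Ka·C₀))/2 = 4.25 × 10^-3 M
pH = −log(4.25 × 10^-3) = 2.37

pH = 2.37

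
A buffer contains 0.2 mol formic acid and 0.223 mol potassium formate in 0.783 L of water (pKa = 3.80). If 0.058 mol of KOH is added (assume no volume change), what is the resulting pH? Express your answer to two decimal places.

pH = 4.10

After neutralization: n(HCOOH) = 0.142 mol, n(HCOO-) = 0.281 mol.
pH = pKa + log(n_HCOO-/n_HCOOH) = 3.80 + log(0.281/0.142) = 3.80 + (+0.296)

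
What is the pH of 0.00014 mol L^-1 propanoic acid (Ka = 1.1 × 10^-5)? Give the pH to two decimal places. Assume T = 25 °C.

pH = 4.47

CH3CH2COOH ⇌ CH3CH2COO- + H+
From the ICE table, Ka = [H+]²/(0.00014 − [H+]) = 1.1 × 10^-5.
[H+] is not negligible relative to C₀; solve [H+]² + 1.1e-05·[H+] − 1.54e-09 = 0.
[H+] = [−1.1e-05 + √(1.1e-05² + 6.16e-09)]/2 = 3.41 × 10^-5 M
pH = −log[H+] = −log(3.41 × 10^-5) = 4.47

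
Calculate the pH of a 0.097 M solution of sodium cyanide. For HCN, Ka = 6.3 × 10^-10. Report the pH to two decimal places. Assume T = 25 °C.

pH = 11.09

CN- is the conjugate base of the weak acid HCN.
Kb = Kw/Ka = 1.0×10^-14 / 6.3 × 10^-10 = 1.59 × 10^-5
Kb = x²/(0.097 − x) = 1.59 × 10^-5
Assume x ≪ 0.097: x ≈ √(1.59 × 10^-5 × 0.097) = 1.24 × 10^-3 M
pOH = 2.91, so pH = 14.00 − pOH = 11.09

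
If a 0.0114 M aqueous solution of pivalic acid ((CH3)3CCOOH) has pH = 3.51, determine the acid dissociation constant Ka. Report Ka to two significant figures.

[H+] = 10^(-3.51) = 3.09 × 10^-4 M
At equilibrium [HA] = 0.0114 − 3.09 × 10^-4 = 1.11 × 10^-2 M
Ka = [H+][A-]/[HA] = (3.09 × 10^-4)² / 1.11 × 10^-2 = 8.6 × 10^-6

Ka = 8.6 × 10^-6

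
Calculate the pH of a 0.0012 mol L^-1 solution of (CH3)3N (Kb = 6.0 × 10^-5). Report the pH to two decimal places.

pH = 10.38

(CH3)3N + H2O ⇌ (CH3)3NH+ + OH-
Let x = [OH-] at equilibrium. Kb = x²/(0.0012 − x).
x is not negligible relative to C₀; solve x² + 6e-05·x − 7.2e-08 = 0.
x = [−6e-05 + √(6e-05² + 2.88e-07)]/2 = 2.40 × 10^-4 M
pOH = −log(2.40 × 10^-4) = 3.62; pH = 14.00 − 3.62 = 10.38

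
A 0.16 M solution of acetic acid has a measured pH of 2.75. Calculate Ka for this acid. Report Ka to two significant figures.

[H+] = 10^(-2.75) = 1.78 × 10^-3 M
At equilibrium [HA] = 0.16 − 1.78 × 10^-3 = 1.58 × 10^-1 M
Ka = [H+][A-]/[HA] = (1.78 × 10^-3)² / 1.58 × 10^-1 = 2.0 × 10^-5

Ka = 2.0 × 10^-5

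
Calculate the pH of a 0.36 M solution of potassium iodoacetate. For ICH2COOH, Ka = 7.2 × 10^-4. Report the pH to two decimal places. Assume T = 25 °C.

ICH2COO- is the conjugate base of the weak acid ICH2COOH.
Kb = Kw/Ka = 1.0×10^-14 / 7.2 × 10^-4 = 1.39 × 10^-11
From the ICE table, Kb = x²/(0.36 − x) = 1.39 × 10^-11.
Neglecting x in the denominator: x = √(1.39 × 10^-11 × 0.36) = 2.24 × 10^-6 M
pOH = 5.65, so pH = 14.00 − pOH = 8.35

pH = 8.35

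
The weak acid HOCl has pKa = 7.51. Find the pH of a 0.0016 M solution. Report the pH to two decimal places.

pH = 5.15

HOCl ⇌ OCl- + H+
Ka = 10^(−7.51) = 3.09 × 10^-8
Ka = [H+]²/(0.0016 − [H+]) = 3.09 × 10^-8
Assume [H+] ≪ 0.0016: [H+] ≈ √(3.09 × 10^-8 × 0.0016) = 7.03 × 10^-6 M
Check: 0.44% ionized — well under 5%, approximation valid.
pH = −log[H+] = −log(7.03 × 10^-6) = 5.15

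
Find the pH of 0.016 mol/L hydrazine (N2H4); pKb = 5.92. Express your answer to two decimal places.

N2H4 + H2O ⇌ N2H5+ + OH-
Kb = 10^(−5.92) = 1.20 × 10^-6
From the ICE table, Kb = [OH-]²/(0.016 − [OH-]) = 1.20 × 10^-6.
Neglecting [OH-] in the denominator: [OH-] = √(1.20 × 10^-6 × 0.016) = 1.39 × 10^-4 M
Check: 0.87% ionized — well under 5%, approximation valid.
pOH = −log(1.39 × 10^-4) = 3.86; pH = 14.00 − 3.86 = 10.14

pH = 10.14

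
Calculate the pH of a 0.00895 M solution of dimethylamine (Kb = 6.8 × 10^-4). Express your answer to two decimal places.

pH = 11.33

(CH3)2NH + H2O ⇌ (CH3)2NH2+ + OH-
Kb = [OH-]²/(0.00895 − [OH-]) = 6.8 × 10^-4
The 5% rule fails; solving [OH-]² + Kb·[OH-] − Kb·C₀ = 0 exactly:
[OH-] = [−0.00068 + √(0.00068² + 2.43e-05)]/2 = 2.15 × 10^-3 M
pOH = 2.67, so pH = 14.00 − pOH = 11.33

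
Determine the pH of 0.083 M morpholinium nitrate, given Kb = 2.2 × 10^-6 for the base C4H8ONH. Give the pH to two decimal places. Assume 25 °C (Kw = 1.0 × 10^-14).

pH = 4.71

C4H8ONH2+ is the conjugate acid of the weak base C4H8ONH.
Ka = Kw/Kb = 1.0×10^-14 / 2.2 × 10^-6 = 4.55 × 10^-9
From the ICE table, Ka = [H+]²/(0.083 − [H+]) = 4.55 × 10^-9.
Assume [H+] ≪ 0.083: [H+] ≈ √(4.55 × 10^-9 × 0.083) = 1.94 × 10^-5 M
([H+]/C₀ = 0.023% < 5%, so the approximation holds.)
pH = −log(1.94 × 10^-5) = 4.71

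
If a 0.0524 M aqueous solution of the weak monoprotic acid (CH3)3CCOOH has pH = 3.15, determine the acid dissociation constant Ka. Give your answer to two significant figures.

[H+] = 10^(-3.15) = 7.08 × 10^-4 M
At equilibrium [HA] = 0.0524 − 7.08 × 10^-4 = 5.17 × 10^-2 M
Ka = [H+][A-]/[HA] = (7.08 × 10^-4)² / 5.17 × 10^-2 = 9.7 × 10^-6

Ka = 9.7 × 10^-6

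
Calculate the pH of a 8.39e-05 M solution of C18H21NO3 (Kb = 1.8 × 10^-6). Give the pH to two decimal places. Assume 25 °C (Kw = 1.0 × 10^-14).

C18H21NO3 + H2O ⇌ C18H22NO3+ + OH-
Kb = [OH-]²/(8.39e-05 − [OH-]) = 1.8 × 10^-6
The 5% rule fails; solving [OH-]² + Kb·[OH-] − Kb·C₀ = 0 exactly:
[OH-] = (−Kb + √(Kb² + 4·Kb·C₀))/2 = 1.14 × 10^-5 M
pOH = 4.94, so pH = 14.00 − pOH = 9.06

pH = 9.06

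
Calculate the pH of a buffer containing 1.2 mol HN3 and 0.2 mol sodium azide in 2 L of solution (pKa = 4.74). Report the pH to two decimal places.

pH = 3.96

pH = pKa + log([A⁻]/[HA]) = 4.74 + log(0.2/1.2)
pH = 4.74 + (-0.778) = 3.96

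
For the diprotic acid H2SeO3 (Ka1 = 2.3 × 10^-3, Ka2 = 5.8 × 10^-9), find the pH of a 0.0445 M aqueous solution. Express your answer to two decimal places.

Ka1 ≫ Ka2, so treat the first dissociation as the only significant source of H+.
Ka1 = x²/(0.0445 − x) = 2.3 × 10^-3
Solving the quadratic: x = (−Ka1 + √(Ka1² + 4·Ka1·C₀))/2 = 9.03 × 10^-3 M
pH = −log(9.03 × 10^-3) = 2.04

pH = 2.04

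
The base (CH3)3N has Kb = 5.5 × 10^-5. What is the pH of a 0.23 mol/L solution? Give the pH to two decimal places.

pH = 11.55

(CH3)3N + H2O ⇌ (CH3)3NH+ + OH-
From the ICE table, Kb = [OH-]²/(0.23 − [OH-]) = 5.5 × 10^-5.
Neglecting [OH-] in the denominator: [OH-] = √(5.5 × 10^-5 × 0.23) = 3.56 × 10^-3 M
([OH-]/C₀ = 1.5% < 5%, so the approximation holds.)
pOH = −log(3.56 × 10^-3) = 2.45; pH = 14.00 − 2.45 = 11.55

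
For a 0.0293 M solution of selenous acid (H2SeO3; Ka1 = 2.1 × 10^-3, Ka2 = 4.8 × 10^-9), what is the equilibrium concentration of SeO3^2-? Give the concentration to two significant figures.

4.8 × 10^-9 M

First ionization gives [H+] ≈ [HSeO3-] = 6.86 × 10^-3 M.
Second step: Ka2 = [H+][SeO3^2-]/[HSeO3-] ≈ [SeO3^2-] (since [H+] ≈ [HSeO3-]).
So [SeO3^2-] ≈ Ka2.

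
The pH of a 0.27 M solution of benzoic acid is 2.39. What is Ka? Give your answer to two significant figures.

[H+] = 10^(-2.39) = 4.07 × 10^-3 M
At equilibrium [HA] = 0.27 − 4.07 × 10^-3 = 2.66 × 10^-1 M
Ka = [H+][A-]/[HA] = (4.07 × 10^-3)² / 2.66 × 10^-1 = 6.2 × 10^-5

Ka = 6.2 × 10^-5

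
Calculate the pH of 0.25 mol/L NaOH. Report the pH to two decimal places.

pH = 13.40

NaOH is a strong base; [OH-] = 0.25 M.
pOH = -log(0.25) = 0.60
pH = 14.00 - 0.60 = 13.40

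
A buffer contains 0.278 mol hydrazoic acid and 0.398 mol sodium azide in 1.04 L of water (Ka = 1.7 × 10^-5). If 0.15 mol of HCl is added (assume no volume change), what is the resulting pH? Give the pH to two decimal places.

Added H+ converts N3- to HN3: HN3 → 0.428 mol, N3- → 0.248 mol.
pKa = −log(1.7 × 10^-5) = 4.770
pH = pKa + log([A⁻]/[HA]) = 4.770 + log(0.248/0.428) = 4.770 -0.237

pH = 4.53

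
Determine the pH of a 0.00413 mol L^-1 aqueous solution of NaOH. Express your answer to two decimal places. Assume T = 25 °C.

NaOH is a strong base; [OH-] = 0.00413 M.
pOH = -log(0.00413) = 2.38
pH = 14.00 - 2.38 = 11.62

pH = 11.62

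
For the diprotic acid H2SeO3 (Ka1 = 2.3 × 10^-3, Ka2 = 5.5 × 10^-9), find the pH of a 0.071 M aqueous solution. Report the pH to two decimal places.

Since Ka1 ≫ Ka2, the first ionization dominates [H+].
Ka1 = x²/(0.071 − x) = 2.3 × 10^-3
Solving the quadratic: x = (−Ka1 + √(Ka1² + 4·Ka1·C₀))/2 = 1.17 × 10^-2 M
pH = −log(1.17 × 10^-2) = 1.93

pH = 1.93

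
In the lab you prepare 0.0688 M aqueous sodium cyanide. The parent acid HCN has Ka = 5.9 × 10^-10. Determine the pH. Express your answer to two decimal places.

pH = 11.03

CN- is the conjugate base of the weak acid HCN.
Kb = Kw/Ka = 1.0×10^-14 / 5.9 × 10^-10 = 1.69 × 10^-5
Kb = [OH-]²/(0.0688 − [OH-]) = 1.69 × 10^-5
Since Kb ≪ C₀, [OH-] ≈ √(Kb·C₀) = 1.08 × 10^-3 M.
pOH = 2.97, so pH = 14.00 − pOH = 11.03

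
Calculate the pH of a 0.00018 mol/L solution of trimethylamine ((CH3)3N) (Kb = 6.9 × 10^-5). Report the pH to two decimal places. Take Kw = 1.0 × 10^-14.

pH = 9.91

(CH3)3N + H2O ⇌ (CH3)3NH+ + OH-
From the ICE table, Kb = x²/(0.00018 − x) = 6.9 × 10^-5.
The 5% rule fails; solving x² + Kb·x − Kb·C₀ = 0 exactly:
x = [−6.9e-05 + √(6.9e-05² + 4.97e-08)]/2 = 8.22 × 10^-5 M
pOH = −log(8.22 × 10^-5) = 4.09; pH = 14.00 − 4.09 = 9.91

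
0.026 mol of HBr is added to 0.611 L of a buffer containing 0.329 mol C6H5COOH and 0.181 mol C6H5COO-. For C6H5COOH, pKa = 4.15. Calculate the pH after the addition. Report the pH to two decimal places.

After neutralization: n(C6H5COOH) = 0.355 mol, n(C6H5COO-) = 0.155 mol.
pH = pKa + log(n_C6H5COO-/n_C6H5COOH) = 4.15 + log(0.155/0.355) = 4.15 + (-0.360)

pH = 3.79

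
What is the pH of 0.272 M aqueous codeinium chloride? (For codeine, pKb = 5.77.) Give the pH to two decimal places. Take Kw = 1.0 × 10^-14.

C18H22NO3+ is the conjugate acid of the weak base C18H21NO3.
Kb = 10^(−5.77) = 1.70 × 10^-6
Ka = Kw/Kb = 1.0×10^-14 / 1.70 × 10^-6 = 5.88 × 10^-9
Let x = [H+] at equilibrium. Ka = x²/(0.272 − x).
Assume x ≪ 0.272: x ≈ √(5.88 × 10^-9 × 0.272) = 4.00 × 10^-5 M
(x/C₀ = 0.015% < 5%, so the approximation holds.)
pH = −log(4.00 × 10^-5) = 4.40

pH = 4.40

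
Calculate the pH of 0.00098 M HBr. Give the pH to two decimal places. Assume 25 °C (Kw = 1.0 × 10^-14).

HBr is a strong acid and dissociates completely, so [H+] = 0.00098 M.
pH = -log(0.00098) = 3.01

pH = 3.01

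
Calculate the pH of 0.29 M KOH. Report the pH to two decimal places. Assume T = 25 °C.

KOH is a strong base; [OH-] = 0.29 M.
pOH = -log(0.29) = 0.54
pH = 14.00 - 0.54 = 13.46

pH = 13.46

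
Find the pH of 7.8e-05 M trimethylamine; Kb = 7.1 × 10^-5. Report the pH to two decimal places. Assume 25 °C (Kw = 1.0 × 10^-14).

(CH3)3N + H2O ⇌ (CH3)3NH+ + OH-
From the ICE table, Kb = [OH-]²/(7.8e-05 − [OH-]) = 7.1 × 10^-5.
The 5% rule fails; solving [OH-]² + Kb·[OH-] − Kb·C₀ = 0 exactly:
[OH-] = (−Kb + √(Kb² + 4·Kb·C₀))/2 = 4.70 × 10^-5 M
pOH = −log(4.70 × 10^-5) = 4.33; pH = 14.00 − 4.33 = 9.67

pH = 9.67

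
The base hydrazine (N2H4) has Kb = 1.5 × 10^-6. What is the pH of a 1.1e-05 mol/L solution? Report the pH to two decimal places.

pH = 8.53

N2H4 + H2O ⇌ N2H5+ + OH-
Kb = x²/(1.1e-05 − x) = 1.5 × 10^-6
x is not negligible relative to C₀; solve x² + 1.5e-06·x − 1.65e-11 = 0.
x = [−1.5e-06 + √(1.5e-06² + 6.6e-11)]/2 = 3.38 × 10^-6 M
pOH = −log(3.38 × 10^-6) = 5.47; pH = 14.00 − 5.47 = 8.53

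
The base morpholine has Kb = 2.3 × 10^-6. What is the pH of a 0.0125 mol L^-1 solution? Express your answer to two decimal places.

pH = 10.23

C4H8ONH + H2O ⇌ C4H8ONH2+ + OH-
Kb = x²/(0.0125 − x) = 2.3 × 10^-6
Assume x ≪ 0.0125: x ≈ √(2.3 × 10^-6 × 0.0125) = 1.70 × 10^-4 M
Check: 1.4% ionized — well under 5%, approximation valid.
pOH = −log(1.70 × 10^-4) = 3.77; pH = 14.00 − 3.77 = 10.23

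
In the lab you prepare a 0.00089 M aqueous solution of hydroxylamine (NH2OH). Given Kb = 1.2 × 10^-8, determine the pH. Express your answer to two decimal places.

NH2OH + H2O ⇌ NH3OH+ + OH-
Kb = x²/(0.00089 − x) = 1.2 × 10^-8
Neglecting x in the denominator: x = √(1.2 × 10^-8 × 0.00089) = 3.27 × 10^-6 M
(x/C₀ = 0.37% < 5%, so the approximation holds.)
pOH = −log(3.27 × 10^-6) = 5.49; pH = 14.00 − 5.49 = 8.51

pH = 8.51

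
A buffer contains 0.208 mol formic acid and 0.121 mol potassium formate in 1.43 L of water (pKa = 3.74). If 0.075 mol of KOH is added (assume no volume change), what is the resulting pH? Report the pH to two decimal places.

pH = 3.91

After neutralization: n(HCOOH) = 0.133 mol, n(HCOO-) = 0.196 mol.
pH = pKa + log(n_HCOO-/n_HCOOH) = 3.74 + log(0.196/0.133) = 3.74 + (+0.168)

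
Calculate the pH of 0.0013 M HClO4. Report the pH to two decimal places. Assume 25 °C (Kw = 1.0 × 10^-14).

pH = 2.89

HClO4 is a strong acid and dissociates completely, so [H+] = 0.0013 M.
pH = -log(0.0013) = 2.89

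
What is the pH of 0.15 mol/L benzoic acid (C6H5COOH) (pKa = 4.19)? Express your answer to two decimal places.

C6H5COOH ⇌ C6H5COO- + H+
Ka = 10^(−4.19) = 6.46 × 10^-5
From the ICE table, Ka = [H+]²/(0.15 − [H+]) = 6.46 × 10^-5.
Since Ka ≪ C₀, [H+] ≈ √(Ka·C₀) = 3.11 × 10^-3 M.
pH = −log[H+] = −log(3.11 × 10^-3) = 2.51

pH = 2.51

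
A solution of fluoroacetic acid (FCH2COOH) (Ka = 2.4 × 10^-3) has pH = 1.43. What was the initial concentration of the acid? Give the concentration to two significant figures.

C₀ = 6.1 × 10^-1 M

[H+] = 10^(-1.43) = 3.72 × 10^-2 M = x
Ka = x²/(C₀ − x) ⇒ C₀ = x + x²/Ka
C₀ = 3.72 × 10^-2 + (3.72 × 10^-2)²/(2.4 × 10^-3) = 6.14 × 10^-1 M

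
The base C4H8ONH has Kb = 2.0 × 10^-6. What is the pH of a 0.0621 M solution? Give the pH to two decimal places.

C4H8ONH + H2O ⇌ C4H8ONH2+ + OH-
Let x = [OH-] at equilibrium. Kb = x²/(0.0621 − x).
Assume x ≪ 0.0621: x ≈ √(2.0 × 10^-6 × 0.0621) = 3.52 × 10^-4 M
pOH = 3.45, so pH = 14.00 − pOH = 10.55

pH = 10.55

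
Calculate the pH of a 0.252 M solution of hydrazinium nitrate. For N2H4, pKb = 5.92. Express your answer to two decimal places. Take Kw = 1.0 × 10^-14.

pH = 4.34

N2H5+ is the conjugate acid of the weak base N2H4.
Kb = 10^(−5.92) = 1.20 × 10^-6
Ka = Kw/Kb = 1.0×10^-14 / 1.20 × 10^-6 = 8.33 × 10^-9
Ka = [H+]²/(0.252 − [H+]) = 8.33 × 10^-9
Neglecting [H+] in the denominator: [H+] = √(8.33 × 10^-9 × 0.252) = 4.58 × 10^-5 M
Check: 0.018% ionized — well under 5%, approximation valid.
pH = −log(4.58 × 10^-5) = 4.34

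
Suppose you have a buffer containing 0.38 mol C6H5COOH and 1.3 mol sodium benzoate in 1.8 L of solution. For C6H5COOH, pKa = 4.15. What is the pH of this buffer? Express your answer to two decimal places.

pH = 4.68

Using pH = pKa + log([base]/[acid]) with [base]/[acid] = 1.3/0.38:
pH = 4.15 + (+0.534) = 4.68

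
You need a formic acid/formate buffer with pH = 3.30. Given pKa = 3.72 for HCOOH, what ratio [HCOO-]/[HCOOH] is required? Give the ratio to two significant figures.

pH = pKa + log(r) ⇒ log(r) = 3.30 − 3.72 = -0.42
r = [HCOO-]/[HCOOH] = 10^(-0.42) = 0.38

ratio = 0.38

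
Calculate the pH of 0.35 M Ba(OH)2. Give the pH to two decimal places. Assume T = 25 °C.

Ba(OH)2 is a strong base (each formula unit releases 2 OH-); [OH-] = 0.7 M.
pOH = -log(0.7) = 0.15
pH = 14.00 - 0.15 = 13.85

pH = 13.85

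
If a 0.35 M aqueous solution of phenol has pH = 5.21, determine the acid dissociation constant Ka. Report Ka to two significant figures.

[H+] = 10^(-5.21) = 6.17 × 10^-6 M
At equilibrium [HA] = 0.35 − 6.17 × 10^-6 = 3.50 × 10^-1 M
Ka = [H+][A-]/[HA] = (6.17 × 10^-6)² / 3.50 × 10^-1 = 1.1 × 10^-10

Ka = 1.1 × 10^-10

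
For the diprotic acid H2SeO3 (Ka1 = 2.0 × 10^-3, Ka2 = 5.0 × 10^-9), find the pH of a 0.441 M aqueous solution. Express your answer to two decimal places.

pH = 1.54

Since Ka1 ≫ Ka2, the first ionization dominates [H+].
Ka1 = x²/(0.441 − x) = 2.0 × 10^-3
Solving the quadratic: x = (−Ka1 + √(Ka1² + 4·Ka1·C₀))/2 = 2.87 × 10^-2 M
pH = −log(2.87 × 10^-2) = 1.54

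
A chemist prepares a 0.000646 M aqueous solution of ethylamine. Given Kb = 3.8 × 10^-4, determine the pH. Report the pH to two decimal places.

C2H5NH2 + H2O ⇌ C2H5NH3+ + OH-
Let x = [OH-] at equilibrium. Kb = x²/(0.000646 − x).
x is not negligible relative to C₀; solve x² + 0.00038·x − 2.45e-07 = 0.
x = (−Kb + √(Kb² + 4·Kb·C₀))/2 = 3.41 × 10^-4 M
pOH = −log(3.41 × 10^-4) = 3.47; pH = 14.00 − 3.47 = 10.53

pH = 10.53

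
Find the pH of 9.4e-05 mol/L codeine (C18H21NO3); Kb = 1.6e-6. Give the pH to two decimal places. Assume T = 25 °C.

pH = 9.06

C18H21NO3 + H2O ⇌ C18H22NO3+ + OH-
Kb = [OH-]²/(9.4e-05 − [OH-]) = 1.6 × 10^-6
The 5% rule fails; solving [OH-]² + Kb·[OH-] − Kb·C₀ = 0 exactly:
[OH-] = [−1.6e-06 + √(1.6e-06² + 6.02e-10)]/2 = 1.15 × 10^-5 M
pOH = 4.94, so pH = 14.00 − pOH = 9.06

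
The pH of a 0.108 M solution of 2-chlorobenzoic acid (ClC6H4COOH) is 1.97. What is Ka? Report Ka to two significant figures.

[H+] = 10^(-1.97) = 1.07 × 10^-2 M
At equilibrium [HA] = 0.108 − 1.07 × 10^-2 = 9.73 × 10^-2 M
Ka = [H+][A-]/[HA] = (1.07 × 10^-2)² / 9.73 × 10^-2 = 1.2 × 10^-3

Ka = 1.2 × 10^-3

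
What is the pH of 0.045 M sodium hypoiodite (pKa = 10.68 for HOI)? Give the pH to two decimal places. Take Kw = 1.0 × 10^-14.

pH = 11.64

OI- is the conjugate base of the weak acid HOI.
Ka = 10^(−10.68) = 2.09 × 10^-11
Kb = Kw/Ka = 1.0×10^-14 / 2.09 × 10^-11 = 4.78 × 10^-4
Let x = [OH-] at equilibrium. Kb = x²/(0.045 − x).
x is not negligible relative to C₀; solve x² + 0.000478·x − 2.15e-05 = 0.
x = [−0.000478 + √(0.000478² + 8.6e-05)]/2 = 4.41 × 10^-3 M
pOH = −log(4.41 × 10^-3) = 2.36; pH = 14.00 − 2.36 = 11.64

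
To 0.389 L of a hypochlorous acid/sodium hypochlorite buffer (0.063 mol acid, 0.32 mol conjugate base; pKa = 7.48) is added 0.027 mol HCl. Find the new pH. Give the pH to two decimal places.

After neutralization: n(HOCl) = 0.09 mol, n(OCl-) = 0.293 mol.
pH = pKa + log(n_OCl-/n_HOCl) = 7.48 + log(0.293/0.09) = 7.48 + (+0.513)

pH = 7.99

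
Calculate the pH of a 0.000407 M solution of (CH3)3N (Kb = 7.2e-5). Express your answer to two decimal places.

(CH3)3N + H2O ⇌ (CH3)3NH+ + OH-
Kb = [OH-]²/(0.000407 − [OH-]) = 7.2 × 10^-5
Here C₀/Kb ≈ 5.65, so the small-[OH-] approximation fails. Use the quadratic:
[OH-] = (−Kb + √(Kb² + 4·Kb·C₀))/2 = 1.39 × 10^-4 M
pOH = 3.86, so pH = 14.00 − pOH = 10.14

pH = 10.14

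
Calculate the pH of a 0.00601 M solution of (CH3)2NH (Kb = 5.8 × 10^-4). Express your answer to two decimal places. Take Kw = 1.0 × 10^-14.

pH = 11.20

(CH3)2NH + H2O ⇌ (CH3)2NH2+ + OH-
From the ICE table, Kb = [OH-]²/(0.00601 − [OH-]) = 5.8 × 10^-4.
The 5% rule fails; solving [OH-]² + Kb·[OH-] − Kb·C₀ = 0 exactly:
[OH-] = (−Kb + √(Kb² + 4·Kb·C₀))/2 = 1.60 × 10^-3 M
pOH = −log(1.60 × 10^-3) = 2.80; pH = 14.00 − 2.80 = 11.20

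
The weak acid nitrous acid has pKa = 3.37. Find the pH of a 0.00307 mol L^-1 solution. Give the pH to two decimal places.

HNO2 ⇌ NO2- + H+
Ka = 10^(−3.37) = 4.27 × 10^-4
Let x = [H+] at equilibrium. Ka = x²/(0.00307 − x).
x is not negligible relative to C₀; solve x² + 0.000427·x − 1.31e-06 = 0.
x = (−Ka + √(Ka² + 4·Ka·C₀))/2 = 9.51 × 10^-4 M
pH = −log(9.51 × 10^-4) = 3.02

pH = 3.02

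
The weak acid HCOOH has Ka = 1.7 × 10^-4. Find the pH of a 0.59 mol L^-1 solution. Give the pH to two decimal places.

pH = 2.00

HCOOH ⇌ HCOO- + H+
From the ICE table, Ka = [H+]²/(0.59 − [H+]) = 1.7 × 10^-4.
Assume [H+] ≪ 0.59: [H+] ≈ √(1.7 × 10^-4 × 0.59) = 1.00 × 10^-2 M
pH = −log(1.00 × 10^-2) = 2.00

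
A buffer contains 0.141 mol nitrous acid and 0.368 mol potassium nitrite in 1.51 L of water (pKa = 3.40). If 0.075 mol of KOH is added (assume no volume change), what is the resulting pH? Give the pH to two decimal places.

pH = 4.23

OH- converts HNO2 to NO2-: HNO2 → 0.066 mol, NO2- → 0.443 mol.
pH = pKa + log(n_NO2-/n_HNO2) = 3.40 + log(0.443/0.066) = 3.40 + (+0.827)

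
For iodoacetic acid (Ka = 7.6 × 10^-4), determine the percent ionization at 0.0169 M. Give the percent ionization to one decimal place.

ICH2COOH ⇌ ICH2COO- + H+; let x = [H+] at equilibrium.
Ka = x²/(C₀ − x); solving the quadratic gives x = 3.22 × 10^-3 M.
% ionization = x/C₀ × 100% = 3.22 × 10^-3/0.0169 × 100% = 19.1%

19.1%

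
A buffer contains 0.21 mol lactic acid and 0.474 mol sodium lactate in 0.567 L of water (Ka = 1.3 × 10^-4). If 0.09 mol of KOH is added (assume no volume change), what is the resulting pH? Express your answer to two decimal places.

After neutralization: n(CH3CH(OH)COOH) = 0.12 mol, n(CH3CH(OH)COO-) = 0.564 mol.
pKa = −log(1.3 × 10^-4) = 3.886
Henderson–Hasselbalch with mole ratio 0.564/0.12: pH = 3.886 + (+0.672)

pH = 4.56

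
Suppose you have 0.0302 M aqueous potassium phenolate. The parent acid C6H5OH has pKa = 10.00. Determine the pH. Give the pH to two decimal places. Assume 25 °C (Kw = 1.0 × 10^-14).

pH = 11.23

C6H5O- is the conjugate base of the weak acid C6H5OH.
Ka = 10^(−10.00) = 1.00 × 10^-10
Kb = Kw/Ka = 1.0×10^-14 / 1.00 × 10^-10 = 1.00 × 10^-4
Kb = x²/(0.0302 − x) = 1.00 × 10^-4
x is not negligible relative to C₀; solve x² + 0.0001·x − 3.02e-06 = 0.
x = [−0.0001 + √(0.0001² + 1.21e-05)]/2 = 1.69 × 10^-3 M
pOH = −log(1.69 × 10^-3) = 2.77; pH = 14.00 − 2.77 = 11.23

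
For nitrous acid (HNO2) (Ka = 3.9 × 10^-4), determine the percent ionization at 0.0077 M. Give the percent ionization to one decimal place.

20.1%

HNO2 ⇌ NO2- + H+; let x = [H+] at equilibrium.
Solve x² + 0.00039x − 3e-06 = 0 → x = 1.55 × 10^-3 M
Fraction ionized = 1.55 × 10^-3 / 0.0077 = 0.2013 → 20.1%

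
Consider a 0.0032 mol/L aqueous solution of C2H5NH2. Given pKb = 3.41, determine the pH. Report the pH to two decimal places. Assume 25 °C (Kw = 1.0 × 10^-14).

C2H5NH2 + H2O ⇌ C2H5NH3+ + OH-
Kb = 10^(−3.41) = 3.89 × 10^-4
Let x = [OH-] at equilibrium. Kb = x²/(0.0032 − x).
The 5% rule fails; solving x² + Kb·x − Kb·C₀ = 0 exactly:
x = (−Kb + √(Kb² + 4·Kb·C₀))/2 = 9.38 × 10^-4 M
pOH = 3.03, so pH = 14.00 − pOH = 10.97

pH = 10.97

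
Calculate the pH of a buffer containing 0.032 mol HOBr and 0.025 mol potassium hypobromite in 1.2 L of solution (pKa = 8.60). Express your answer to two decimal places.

Henderson–Hasselbalch: pH = pKa + log([OBr-]/[HOBr]) = 8.60 + log(0.025/0.032)
pH = 8.60 + (-0.107) = 8.49

pH = 8.49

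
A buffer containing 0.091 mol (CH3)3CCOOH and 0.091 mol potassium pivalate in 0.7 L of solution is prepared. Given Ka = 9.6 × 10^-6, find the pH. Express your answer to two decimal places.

pH = 5.02

pKa = −log(9.6 × 10^-6) = 5.018
Using pH = pKa + log([base]/[acid]) with [base]/[acid] = 0.091/0.091:
pH = 5.018 + (+0.000) = 5.02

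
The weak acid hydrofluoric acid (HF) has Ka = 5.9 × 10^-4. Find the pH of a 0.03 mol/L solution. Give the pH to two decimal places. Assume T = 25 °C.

HF ⇌ F- + H+
From the ICE table, Ka = [H+]²/(0.03 − [H+]) = 5.9 × 10^-4.
[H+] is not negligible relative to C₀; solve [H+]² + 0.00059·[H+] − 1.77e-05 = 0.
[H+] = (−Ka + √(Ka² + 4·Ka·C₀))/2 = 3.92 × 10^-3 M
pH = −log[H+] = −log(3.92 × 10^-3) = 2.41

pH = 2.41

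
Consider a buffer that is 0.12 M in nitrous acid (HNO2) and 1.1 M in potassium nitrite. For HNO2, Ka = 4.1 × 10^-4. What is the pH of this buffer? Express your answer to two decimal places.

pKa = −log(4.1 × 10^-4) = 3.387
pH = pKa + log([A⁻]/[HA]) = 3.387 + log(1.1/0.12)
pH = 3.387 + (+0.962) = 4.35

pH = 4.35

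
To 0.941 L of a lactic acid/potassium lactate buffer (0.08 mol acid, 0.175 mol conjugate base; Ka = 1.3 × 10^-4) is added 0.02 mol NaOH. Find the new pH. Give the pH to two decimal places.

pH = 4.40

OH- converts CH3CH(OH)COOH to CH3CH(OH)COO-: CH3CH(OH)COOH → 0.06 mol, CH3CH(OH)COO- → 0.195 mol.
pKa = −log(1.3 × 10^-4) = 3.886
pH = pKa + log(n_CH3CH(OH)COO-/n_CH3CH(OH)COOH) = 3.886 + log(0.195/0.06) = 3.886 + (+0.512)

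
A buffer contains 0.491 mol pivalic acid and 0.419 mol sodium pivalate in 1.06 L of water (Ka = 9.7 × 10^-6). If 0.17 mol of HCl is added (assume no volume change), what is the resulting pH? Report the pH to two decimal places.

pH = 4.59

Added H+ converts (CH3)3CCOO- to (CH3)3CCOOH: (CH3)3CCOOH → 0.661 mol, (CH3)3CCOO- → 0.249 mol.
pKa = −log(9.7 × 10^-6) = 5.013
pH = pKa + log([A⁻]/[HA]) = 5.013 + log(0.249/0.661) = 5.013 -0.424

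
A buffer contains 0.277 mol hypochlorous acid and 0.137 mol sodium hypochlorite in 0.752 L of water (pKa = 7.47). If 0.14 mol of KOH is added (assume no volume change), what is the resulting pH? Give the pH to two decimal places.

pH = 7.78

After neutralization: n(HOCl) = 0.137 mol, n(OCl-) = 0.277 mol.
Henderson–Hasselbalch with mole ratio 0.277/0.137: pH = 7.47 + (+0.306)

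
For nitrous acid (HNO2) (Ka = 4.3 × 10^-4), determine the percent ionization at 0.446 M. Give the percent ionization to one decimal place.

3.1%

HNO2 ⇌ NO2- + H+; let x = [H+] at equilibrium.
x ≈ √(Ka·C₀) = √(4.3 × 10^-4 × 0.446) = 1.38 × 10^-2 M
Fraction ionized = 1.38 × 10^-2 / 0.446 = 0.0309 → 3.1%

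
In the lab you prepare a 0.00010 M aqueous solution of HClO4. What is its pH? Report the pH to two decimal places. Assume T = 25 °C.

HClO4 is a strong acid and dissociates completely, so [H+] = 0.00010 M.
pH = -log(0.0001) = 4.00

pH = 4.00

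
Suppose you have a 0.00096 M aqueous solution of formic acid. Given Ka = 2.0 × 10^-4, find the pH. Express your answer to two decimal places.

pH = 3.46

HCOOH ⇌ HCOO- + H+
Ka = x²/(0.00096 − x) = 2.0 × 10^-4
The 5% rule fails; solving x² + Ka·x − Ka·C₀ = 0 exactly:
x = (−Ka + √(Ka² + 4·Ka·C₀))/2 = 3.49 × 10^-4 M
pH = −log(3.49 × 10^-4) = 3.46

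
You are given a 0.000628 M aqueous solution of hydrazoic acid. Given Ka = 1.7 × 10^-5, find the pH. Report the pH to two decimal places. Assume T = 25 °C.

pH = 4.02

HN3 ⇌ N3- + H+
Ka = x²/(0.000628 − x) = 1.7 × 10^-5
Here C₀/Ka ≈ 36.9, so the small-x approximation fails. Use the quadratic:
x = [−1.7e-05 + √(1.7e-05² + 4.27e-08)]/2 = 9.52 × 10^-5 M
pH = −log[H+] = −log(9.52 × 10^-5) = 4.02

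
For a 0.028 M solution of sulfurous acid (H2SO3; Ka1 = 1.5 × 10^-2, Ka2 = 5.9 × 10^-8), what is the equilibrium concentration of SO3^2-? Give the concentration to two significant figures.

5.9 × 10^-8 M

First ionization gives [H+] ≈ [HSO3-] = 1.43 × 10^-2 M.
Second step: Ka2 = [H+][SO3^2-]/[HSO3-] ≈ [SO3^2-] (since [H+] ≈ [HSO3-]).
So [SO3^2-] ≈ Ka2.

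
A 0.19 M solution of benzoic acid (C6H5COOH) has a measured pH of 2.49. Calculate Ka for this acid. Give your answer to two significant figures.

Ka = 5.6 × 10^-5

[H+] = 10^(-2.49) = 3.24 × 10^-3 M
At equilibrium [HA] = 0.19 − 3.24 × 10^-3 = 1.87 × 10^-1 M
Ka = [H+][A-]/[HA] = (3.24 × 10^-3)² / 1.87 × 10^-1 = 5.6 × 10^-5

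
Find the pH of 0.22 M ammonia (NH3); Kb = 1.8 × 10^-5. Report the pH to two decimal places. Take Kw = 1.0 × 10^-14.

pH = 11.30

NH3 + H2O ⇌ NH4+ + OH-
Let x = [OH-] at equilibrium. Kb = x²/(0.22 − x).
Neglecting x in the denominator: x = √(1.8 × 10^-5 × 0.22) = 1.99 × 10^-3 M
(x/C₀ = 0.9% < 5%, so the approximation holds.)
pOH = 2.70, so pH = 14.00 − pOH = 11.30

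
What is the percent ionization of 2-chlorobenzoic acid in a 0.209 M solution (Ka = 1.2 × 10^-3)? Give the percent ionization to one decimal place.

ClC6H4COOH ⇌ ClC6H4COO- + H+; let x = [H+] at equilibrium.
Ka = x²/(C₀ − x); solving the quadratic gives x = 1.52 × 10^-2 M.
% ionization = x/C₀ × 100% = 1.52 × 10^-2/0.209 × 100% = 7.3%

7.3%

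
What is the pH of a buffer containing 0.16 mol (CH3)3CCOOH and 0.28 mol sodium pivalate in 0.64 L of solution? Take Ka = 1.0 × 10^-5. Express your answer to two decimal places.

pH = 5.24

pKa = −log(1.0 × 10^-5) = 5.000
pH = pKa + log([A⁻]/[HA]) = 5.000 + log(0.28/0.16)
pH = 5.000 + (+0.243) = 5.24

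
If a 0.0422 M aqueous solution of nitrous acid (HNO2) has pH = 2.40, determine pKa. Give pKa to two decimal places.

[H+] = 10^(-2.40) = 3.98 × 10^-3 M
At equilibrium [HA] = 0.0422 − 3.98 × 10^-3 = 3.82 × 10^-2 M
Ka = [H+][A-]/[HA] = (3.98 × 10^-3)² / 3.82 × 10^-2 = 4.15 × 10^-4
pKa = -log(4.15 × 10^-4) = 3.38

pKa = 3.38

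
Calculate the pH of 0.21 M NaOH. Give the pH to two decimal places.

NaOH is a strong base; [OH-] = 0.21 M.
pOH = -log(0.21) = 0.68
pH = 14.00 - 0.68 = 13.32

pH = 13.32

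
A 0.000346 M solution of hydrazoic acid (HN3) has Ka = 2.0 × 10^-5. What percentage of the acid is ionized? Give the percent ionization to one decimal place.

21.3%

HN3 ⇌ N3- + H+; let x = [H+] at equilibrium.
Ka = x²/(C₀ − x); solving the quadratic gives x = 7.38 × 10^-5 M.
% ionization = x/C₀ × 100% = 7.38 × 10^-5/0.000346 × 100% = 21.3%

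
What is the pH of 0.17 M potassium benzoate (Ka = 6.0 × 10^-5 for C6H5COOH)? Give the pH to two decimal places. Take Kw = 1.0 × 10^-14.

pH = 8.73

C6H5COO- is the conjugate base of the weak acid C6H5COOH.
Kb = Kw/Ka = 1.0×10^-14 / 6.0 × 10^-5 = 1.67 × 10^-10
From the ICE table, Kb = [OH-]²/(0.17 − [OH-]) = 1.67 × 10^-10.
Neglecting [OH-] in the denominator: [OH-] = √(1.67 × 10^-10 × 0.17) = 5.33 × 10^-6 M
([OH-]/C₀ = 0.0031% < 5%, so the approximation holds.)
pOH = −log(5.33 × 10^-6) = 5.27; pH = 14.00 − 5.27 = 8.73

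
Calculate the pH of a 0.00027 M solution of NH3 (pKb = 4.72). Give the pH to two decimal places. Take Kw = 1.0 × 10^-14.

pH = 9.80

NH3 + H2O ⇌ NH4+ + OH-
Kb = 10^(−4.72) = 1.91 × 10^-5
From the ICE table, Kb = x²/(0.00027 − x) = 1.91 × 10^-5.
The 5% rule fails; solving x² + Kb·x − Kb·C₀ = 0 exactly:
x = [−1.91e-05 + √(1.91e-05² + 2.06e-08)]/2 = 6.29 × 10^-5 M
pOH = 4.20, so pH = 14.00 − pOH = 9.80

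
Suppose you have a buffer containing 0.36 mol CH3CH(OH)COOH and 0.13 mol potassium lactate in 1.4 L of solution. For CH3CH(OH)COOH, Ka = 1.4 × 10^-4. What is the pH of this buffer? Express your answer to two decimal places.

pKa = −log(1.4 × 10^-4) = 3.854
Using pH = pKa + log([base]/[acid]) with [base]/[acid] = 0.13/0.36:
pH = 3.854 + (-0.442) = 3.41

pH = 3.41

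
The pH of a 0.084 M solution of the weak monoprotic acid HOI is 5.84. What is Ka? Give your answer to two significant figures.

Ka = 2.5 × 10^-11

[H+] = 10^(-5.84) = 1.45 × 10^-6 M
At equilibrium [HA] = 0.084 − 1.45 × 10^-6 = 8.40 × 10^-2 M
Ka = [H+][A-]/[HA] = (1.45 × 10^-6)² / 8.40 × 10^-2 = 2.5 × 10^-11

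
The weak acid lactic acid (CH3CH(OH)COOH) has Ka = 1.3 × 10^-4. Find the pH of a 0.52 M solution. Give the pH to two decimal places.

pH = 2.09

CH3CH(OH)COOH ⇌ CH3CH(OH)COO- + H+
From the ICE table, Ka = x²/(0.52 − x) = 1.3 × 10^-4.
Assume x ≪ 0.52: x ≈ √(1.3 × 10^-4 × 0.52) = 8.22 × 10^-3 M
Check: 1.6% ionized — well under 5%, approximation valid.
pH = −log(8.22 × 10^-3) = 2.09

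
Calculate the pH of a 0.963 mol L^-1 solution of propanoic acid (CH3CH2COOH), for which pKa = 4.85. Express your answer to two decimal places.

CH3CH2COOH ⇌ CH3CH2COO- + H+
Ka = 10^(−4.85) = 1.41 × 10^-5
From the ICE table, Ka = x²/(0.963 − x) = 1.41 × 10^-5.
Since Ka ≪ C₀, x ≈ √(Ka·C₀) = 3.68 × 10^-3 M.
Check: 0.38% ionized — well under 5%, approximation valid.
pH = −log[H+] = −log(3.68 × 10^-3) = 2.43

pH = 2.43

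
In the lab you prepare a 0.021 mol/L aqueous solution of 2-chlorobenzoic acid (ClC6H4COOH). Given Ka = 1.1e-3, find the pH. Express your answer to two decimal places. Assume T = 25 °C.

pH = 2.37

ClC6H4COOH ⇌ ClC6H4COO- + H+
Ka = [H+]²/(0.021 − [H+]) = 1.1 × 10^-3
Here C₀/Ka ≈ 19.1, so the small-[H+] approximation fails. Use the quadratic:
[H+] = [−0.0011 + √(0.0011² + 9.24e-05)]/2 = 4.29 × 10^-3 M
pH = −log[H+] = −log(4.29 × 10^-3) = 2.37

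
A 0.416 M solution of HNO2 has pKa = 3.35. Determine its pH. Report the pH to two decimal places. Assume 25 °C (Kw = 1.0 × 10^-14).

pH = 1.87

HNO2 ⇌ NO2- + H+
Ka = 10^(−3.35) = 4.47 × 10^-4
From the ICE table, Ka = x²/(0.416 − x) = 4.47 × 10^-4.
Neglecting x in the denominator: x = √(4.47 × 10^-4 × 0.416) = 1.36 × 10^-2 M
(x/C₀ = 3.3% < 5%, so the approximation holds.)
pH = −log(1.36 × 10^-2) = 1.87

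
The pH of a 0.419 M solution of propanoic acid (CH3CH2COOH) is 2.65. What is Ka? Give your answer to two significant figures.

[H+] = 10^(-2.65) = 2.24 × 10^-3 M
At equilibrium [HA] = 0.419 − 2.24 × 10^-3 = 4.17 × 10^-1 M
Ka = [H+][A-]/[HA] = (2.24 × 10^-3)² / 4.17 × 10^-1 = 1.2 × 10^-5

Ka = 1.2 × 10^-5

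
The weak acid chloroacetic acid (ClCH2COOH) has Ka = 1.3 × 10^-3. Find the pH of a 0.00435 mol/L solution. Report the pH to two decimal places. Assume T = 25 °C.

pH = 2.74

ClCH2COOH ⇌ ClCH2COO- + H+
Ka = x²/(0.00435 − x) = 1.3 × 10^-3
x is not negligible relative to C₀; solve x² + 0.0013·x − 5.65e-06 = 0.
x = [−0.0013 + √(0.0013² + 2.26e-05)]/2 = 1.82 × 10^-3 M
pH = −log(1.82 × 10^-3) = 2.74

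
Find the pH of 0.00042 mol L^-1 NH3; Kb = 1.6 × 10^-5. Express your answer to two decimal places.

pH = 9.87

NH3 + H2O ⇌ NH4+ + OH-
From the ICE table, Kb = [OH-]²/(0.00042 − [OH-]) = 1.6 × 10^-5.
[OH-] is not negligible relative to C₀; solve [OH-]² + 1.6e-05·[OH-] − 6.72e-09 = 0.
[OH-] = [−1.6e-05 + √(1.6e-05² + 2.69e-08)]/2 = 7.44 × 10^-5 M
pOH = 4.13, so pH = 14.00 − pOH = 9.87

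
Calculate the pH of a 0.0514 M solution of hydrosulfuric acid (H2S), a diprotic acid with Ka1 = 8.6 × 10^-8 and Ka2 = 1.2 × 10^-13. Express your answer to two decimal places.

pH = 4.18

Since Ka1 ≫ Ka2, the first ionization dominates [H+].
Ka1 = x²/(0.0514 − x) = 8.6 × 10^-8
x ≈ √(8.6 × 10^-8 × 0.0514) = 6.65 × 10^-5 M
pH = −log(6.65 × 10^-5) = 4.18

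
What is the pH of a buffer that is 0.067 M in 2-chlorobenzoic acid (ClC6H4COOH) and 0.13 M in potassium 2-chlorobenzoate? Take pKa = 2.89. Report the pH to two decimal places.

pH = 3.18

Using pH = pKa + log([base]/[acid]) with [base]/[acid] = 0.13/0.067:
pH = 2.89 + (+0.288) = 3.18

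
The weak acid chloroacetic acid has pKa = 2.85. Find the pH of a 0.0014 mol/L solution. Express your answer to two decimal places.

ClCH2COOH ⇌ ClCH2COO- + H+
Ka = 10^(−2.85) = 1.41 × 10^-3
Ka = [H+]²/(0.0014 − [H+]) = 1.41 × 10^-3
Here C₀/Ka ≈ 0.993, so the small-[H+] approximation fails. Use the quadratic:
[H+] = [−0.00141 + √(0.00141² + 7.9e-06)]/2 = 8.67 × 10^-4 M
pH = −log[H+] = −log(8.67 × 10^-4) = 3.06

pH = 3.06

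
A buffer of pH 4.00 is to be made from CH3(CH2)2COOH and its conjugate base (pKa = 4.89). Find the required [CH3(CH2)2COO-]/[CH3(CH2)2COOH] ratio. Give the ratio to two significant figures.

ratio = 0.13

pH = pKa + log(r) ⇒ log(r) = 4.00 − 4.89 = -0.89
r = [CH3(CH2)2COO-]/[CH3(CH2)2COOH] = 10^(-0.89) = 0.129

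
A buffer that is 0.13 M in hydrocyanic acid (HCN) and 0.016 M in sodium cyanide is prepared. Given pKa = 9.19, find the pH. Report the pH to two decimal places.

pH = 8.28

Henderson–Hasselbalch: pH = pKa + log([CN-]/[HCN]) = 9.19 + log(0.016/0.13)
pH = 9.19 + (-0.910) = 8.28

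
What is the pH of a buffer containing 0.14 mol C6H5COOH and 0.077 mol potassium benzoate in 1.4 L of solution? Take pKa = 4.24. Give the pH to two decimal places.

Henderson–Hasselbalch: pH = pKa + log([C6H5COO-]/[C6H5COOH]) = 4.24 + log(0.077/0.14)
pH = 4.24 + (-0.260) = 3.98

pH = 3.98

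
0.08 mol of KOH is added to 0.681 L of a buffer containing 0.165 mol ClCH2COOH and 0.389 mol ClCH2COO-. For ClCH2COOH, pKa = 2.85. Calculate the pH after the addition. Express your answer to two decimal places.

After neutralization: n(ClCH2COOH) = 0.085 mol, n(ClCH2COO-) = 0.469 mol.
pH = pKa + log(n_ClCH2COO-/n_ClCH2COOH) = 2.85 + log(0.469/0.085) = 2.85 + (+0.742)

pH = 3.59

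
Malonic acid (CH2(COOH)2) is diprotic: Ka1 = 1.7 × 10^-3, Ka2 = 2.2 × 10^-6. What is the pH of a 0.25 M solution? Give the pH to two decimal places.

Since Ka1 ≫ Ka2, the first ionization dominates [H+].
Ka1 = x²/(0.25 − x) = 1.7 × 10^-3
Solving the quadratic: x = (−Ka1 + √(Ka1² + 4·Ka1·C₀))/2 = 1.98 × 10^-2 M
pH = −log(1.98 × 10^-2) = 1.70

pH = 1.70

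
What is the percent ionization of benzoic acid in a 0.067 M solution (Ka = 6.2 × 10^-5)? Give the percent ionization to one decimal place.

3.0%

C6H5COOH ⇌ C6H5COO- + H+; let x = [H+] at equilibrium.
x ≈ √(Ka·C₀) = √(6.2 × 10^-5 × 0.067) = 2.04 × 10^-3 M
Fraction ionized = 2.04 × 10^-3 / 0.067 = 0.0304 → 3.0%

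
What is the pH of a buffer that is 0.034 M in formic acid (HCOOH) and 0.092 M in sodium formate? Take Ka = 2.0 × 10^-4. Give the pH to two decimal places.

pKa = −log(2.0 × 10^-4) = 3.699
pH = pKa + log([A⁻]/[HA]) = 3.699 + log(0.092/0.034)
pH = 3.699 + (+0.432) = 4.13

pH = 4.13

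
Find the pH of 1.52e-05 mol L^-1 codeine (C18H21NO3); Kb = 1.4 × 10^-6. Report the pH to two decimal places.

C18H21NO3 + H2O ⇌ C18H22NO3+ + OH-
Kb = x²/(1.52e-05 − x) = 1.4 × 10^-6
The 5% rule fails; solving x² + Kb·x − Kb·C₀ = 0 exactly:
x = [−1.4e-06 + √(1.4e-06² + 8.51e-11)]/2 = 3.97 × 10^-6 M
pOH = −log(3.97 × 10^-6) = 5.40; pH = 14.00 − 5.40 = 8.60

pH = 8.60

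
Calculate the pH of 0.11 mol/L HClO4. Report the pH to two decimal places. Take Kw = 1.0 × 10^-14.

pH = 0.96

HClO4 is a strong acid and dissociates completely, so [H+] = 0.11 M.
pH = -log(0.11) = 0.96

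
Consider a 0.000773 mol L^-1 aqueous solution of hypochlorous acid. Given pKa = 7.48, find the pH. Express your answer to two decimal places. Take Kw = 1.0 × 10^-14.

pH = 5.30

HOCl ⇌ OCl- + H+
Ka = 10^(−7.48) = 3.31 × 10^-8
Ka = [H+]²/(0.000773 − [H+]) = 3.31 × 10^-8
Neglecting [H+] in the denominator: [H+] = √(3.31 × 10^-8 × 0.000773) = 5.06 × 10^-6 M
Check: 0.65% ionized — well under 5%, approximation valid.
pH = −log[H+] = −log(5.06 × 10^-6) = 5.30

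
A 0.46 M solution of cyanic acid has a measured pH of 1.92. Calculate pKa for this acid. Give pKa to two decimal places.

pKa = 3.49

[H+] = 10^(-1.92) = 1.20 × 10^-2 M
At equilibrium [HA] = 0.46 − 1.20 × 10^-2 = 4.48 × 10^-1 M
Ka = [H+][A-]/[HA] = (1.20 × 10^-2)² / 4.48 × 10^-1 = 3.21 × 10^-4
pKa = -log(3.21 × 10^-4) = 3.49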